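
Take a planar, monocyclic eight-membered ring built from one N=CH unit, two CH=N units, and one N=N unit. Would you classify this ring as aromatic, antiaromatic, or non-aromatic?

Antiaromatic

Every ring atom contributes a p orbital perpendicular to the ring (every atom in a ring double bond is sp² and brings one electron to the p orbital; the doubly-bonded nitrogens are pyridine-type — their lone pairs lie in the ring plane, leaving one electron in the p orbital), so the π system is cyclic and fully conjugated.
Adding the contributions, 4 × 2 = 8 from the 4 double-bond units.
A 4n π count (8, n = 2) in a planar conjugated ring means antiaromatic.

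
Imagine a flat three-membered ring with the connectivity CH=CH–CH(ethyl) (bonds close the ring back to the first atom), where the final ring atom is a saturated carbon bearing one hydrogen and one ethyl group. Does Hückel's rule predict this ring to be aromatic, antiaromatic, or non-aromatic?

Because that saturated carbon is sp³ and has no p orbital in the ring π system at the CH(ethyl) position, the π system cannot extend all the way around the ring.
Hückel's rule only applies to fully conjugated rings, so this one is simply non-aromatic.

Non-aromatic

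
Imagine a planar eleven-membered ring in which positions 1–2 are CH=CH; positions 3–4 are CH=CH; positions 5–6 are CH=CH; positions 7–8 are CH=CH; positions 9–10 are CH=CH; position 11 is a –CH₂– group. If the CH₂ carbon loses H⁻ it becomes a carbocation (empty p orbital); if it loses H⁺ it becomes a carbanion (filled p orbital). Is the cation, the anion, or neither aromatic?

The cation

Both ions have a continuous loop of p orbitals — each ring atom is sp².
Cation: 5 × 2 + 0 = 10 π electrons → 4(2)+2, aromatic.
Anion: 5 × 2 + 2 = 12 π electrons → 4(3), antiaromatic.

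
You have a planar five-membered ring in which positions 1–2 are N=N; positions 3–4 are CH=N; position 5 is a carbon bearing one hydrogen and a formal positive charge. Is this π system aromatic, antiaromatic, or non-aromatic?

Antiaromatic

The p orbitals form a continuous loop: every atom in a ring double bond is sp² and brings one electron to the p orbital; each sp² =N– keeps its lone pair in-plane and puts one electron into the π system; the carbocation has an empty p orbital. The ring is fully conjugated.
π-electron count: 2 × 2 = 4 from the double-bond units + 0 from the CH(+) atom = 4.
A 4n π count (4, n = 1) in a planar conjugated ring means antiaromatic.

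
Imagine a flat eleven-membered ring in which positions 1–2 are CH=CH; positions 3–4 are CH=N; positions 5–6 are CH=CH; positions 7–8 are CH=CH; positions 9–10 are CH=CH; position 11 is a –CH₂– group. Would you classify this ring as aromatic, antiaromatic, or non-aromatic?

The CH2 position has four σ bonds — the tetrahedral CH₂ carbon is sp³ and has no p orbital in the ring π system — so the cyclic conjugation is interrupted.
Hückel's rule only applies to fully conjugated rings, so this one is simply non-aromatic.

Non-aromatic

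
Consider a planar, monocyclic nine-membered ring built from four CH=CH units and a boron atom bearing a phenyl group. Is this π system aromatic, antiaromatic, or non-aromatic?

Every ring atom contributes a p orbital perpendicular to the ring (every atom in a ring double bond is sp² and brings one electron to the p orbital; the boron has an empty p orbital), so the π system is cyclic and fully conjugated.
Counting π electrons: 4 × 2 = 8 from the double-bond units + 0 from the B(phenyl) atom = 8.
8 is a 4n count (n = 2), so the planar conjugated ring is antiaromatic.

Antiaromatic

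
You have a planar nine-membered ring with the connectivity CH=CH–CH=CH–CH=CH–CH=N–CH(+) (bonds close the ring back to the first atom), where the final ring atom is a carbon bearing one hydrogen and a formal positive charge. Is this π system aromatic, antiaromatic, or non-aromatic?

Antiaromatic

The p orbitals form a continuous loop: the double-bond atoms are sp², each contributing one p electron; the doubly-bonded nitrogens are pyridine-type — their lone pairs lie in the ring plane, leaving one electron in the p orbital; the carbocation has an empty p orbital. The ring is fully conjugated.
Counting π electrons: 4 × 2 = 8 from the double-bond units + 0 from the CH(+) atom = 8.
8 is a 4n count (n = 2), so the planar conjugated ring is antiaromatic.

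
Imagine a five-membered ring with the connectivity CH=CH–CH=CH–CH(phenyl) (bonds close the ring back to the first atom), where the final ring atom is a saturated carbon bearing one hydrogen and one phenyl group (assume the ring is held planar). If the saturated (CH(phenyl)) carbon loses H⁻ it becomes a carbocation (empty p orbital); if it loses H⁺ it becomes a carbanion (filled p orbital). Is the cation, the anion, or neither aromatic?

Both ions have a continuous loop of p orbitals — each ring atom is sp².
Cation: 2 × 2 + 0 = 4 π electrons → 4(1), antiaromatic.
Anion: 2 × 2 + 2 = 6 π electrons → 4(1)+2, aromatic.

The anion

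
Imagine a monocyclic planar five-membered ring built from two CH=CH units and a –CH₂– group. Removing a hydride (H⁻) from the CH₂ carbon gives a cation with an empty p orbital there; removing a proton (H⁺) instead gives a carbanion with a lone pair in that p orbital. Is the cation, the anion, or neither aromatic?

Once that carbon is sp², every ring atom has a p orbital and both ions are fully conjugated.
Cation: 2 × 2 + 0 = 4 π electrons → 4(1), antiaromatic.
Anion: 2 × 2 + 2 = 6 π electrons → 4(1)+2, aromatic.

The anion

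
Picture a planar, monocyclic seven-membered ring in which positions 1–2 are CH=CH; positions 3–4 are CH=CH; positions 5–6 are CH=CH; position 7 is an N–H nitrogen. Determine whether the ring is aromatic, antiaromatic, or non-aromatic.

The p orbitals form a continuous loop: each doubly-bonded ring atom is sp² with one p-orbital electron; the pyrrole-type nitrogen donates its lone pair from the p orbital. The ring is fully conjugated.
Adding the contributions, 3 × 2 = 6 from the double-bond units + 2 from the NH atom = 8.
With 8 = 4·2 π electrons, Hückel's rule classifies the planar ring as antiaromatic.

Antiaromatic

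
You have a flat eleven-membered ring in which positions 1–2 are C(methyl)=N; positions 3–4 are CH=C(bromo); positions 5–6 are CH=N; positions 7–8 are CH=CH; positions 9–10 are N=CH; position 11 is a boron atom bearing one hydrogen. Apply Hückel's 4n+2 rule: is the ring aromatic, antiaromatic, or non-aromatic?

Aromatic

The p orbitals form a continuous loop: the double-bond atoms are sp², each contributing one p electron; each sp² =N– keeps its lone pair in-plane and puts one electron into the π system; the boron has an empty p orbital. The ring is fully conjugated.
Counting π electrons: 5 × 2 = 10 from the double-bond units + 0 from the BH atom = 10.
Since 10 = 4·2 + 2, the ring meets the 4n+2 criterion.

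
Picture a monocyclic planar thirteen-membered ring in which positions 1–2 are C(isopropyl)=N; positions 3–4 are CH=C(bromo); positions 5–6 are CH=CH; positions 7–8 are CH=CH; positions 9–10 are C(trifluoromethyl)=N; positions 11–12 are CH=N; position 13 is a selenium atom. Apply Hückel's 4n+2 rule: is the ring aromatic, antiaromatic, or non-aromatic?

Check conjugation: each doubly-bonded ring atom is sp² with one p-orbital electron; each sp² =N– keeps its lone pair in-plane and puts one electron into the π system; the selenium donates one lone pair from its p orbital — every position has a p orbital, so the cyclic π system is continuous.
π-electron count: 6 × 2 = 12 from the double-bond units + 2 from the Se atom = 14.
Since 14 = 4·3 + 2, the ring meets the 4n+2 criterion.

Aromatic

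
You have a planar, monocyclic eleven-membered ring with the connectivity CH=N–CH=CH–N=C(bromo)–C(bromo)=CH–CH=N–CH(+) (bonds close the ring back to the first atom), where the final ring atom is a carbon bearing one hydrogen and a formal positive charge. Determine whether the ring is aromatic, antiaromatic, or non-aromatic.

Aromatic

All ring atoms are sp² and supply a p orbital to the ring (each doubly-bonded ring atom is sp² with one p-orbital electron; the doubly-bonded nitrogens are pyridine-type — their lone pairs lie in the ring plane, leaving one electron in the p orbital; the carbocation has an empty p orbital); the conjugation is uninterrupted.
Tallying contributions gives 5 × 2 = 10 from the double-bond units + 0 from the CH(+) atom = 10.
Since 10 = 4·2 + 2, the ring meets the 4n+2 criterion.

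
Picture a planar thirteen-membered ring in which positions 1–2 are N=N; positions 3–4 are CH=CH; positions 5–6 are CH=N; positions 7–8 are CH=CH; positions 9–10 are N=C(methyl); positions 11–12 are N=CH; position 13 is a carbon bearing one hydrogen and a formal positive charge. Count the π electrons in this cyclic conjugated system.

Check conjugation: the double-bond atoms are sp², each contributing one p electron; each =N– nitrogen is pyridine-type (lone pair in the sp² plane, one electron in the p orbital); the carbocation has an empty p orbital — every position has a p orbital, so the cyclic π system is continuous.
Counting π electrons: 6 × 2 = 12 from the double-bond units + 0 from the CH(+) atom = 12.

12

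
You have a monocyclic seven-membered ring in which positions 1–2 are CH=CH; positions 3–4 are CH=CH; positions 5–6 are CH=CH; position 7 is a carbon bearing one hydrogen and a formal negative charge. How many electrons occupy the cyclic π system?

The p orbitals form a continuous loop: the double-bond atoms are sp², each contributing one p electron; the carbanion's lone pair occupies the p orbital. The ring is fully conjugated.
Counting π electrons: 3 × 2 = 6 from the double-bond units + 2 from the CH(-) atom = 8.

8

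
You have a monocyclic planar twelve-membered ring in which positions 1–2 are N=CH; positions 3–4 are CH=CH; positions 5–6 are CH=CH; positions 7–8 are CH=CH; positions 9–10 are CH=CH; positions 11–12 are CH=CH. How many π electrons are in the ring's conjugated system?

Check conjugation: every atom in a ring double bond is sp² and brings one electron to the p orbital; the doubly-bonded nitrogens are pyridine-type — their lone pairs lie in the ring plane, leaving one electron in the p orbital — every position has a p orbital, so the cyclic π system is continuous.
Adding the contributions, 6 × 2 = 12 from the 6 double-bond units.

12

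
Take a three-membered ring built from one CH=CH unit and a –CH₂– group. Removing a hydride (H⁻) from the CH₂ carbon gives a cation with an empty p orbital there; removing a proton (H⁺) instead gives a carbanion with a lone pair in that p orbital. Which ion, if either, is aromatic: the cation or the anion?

The cation

Once that carbon is sp², every ring atom has a p orbital and both ions are fully conjugated.
Cation: 1 × 2 + 0 = 2 π electrons → 4(0)+2, aromatic.
Anion: 1 × 2 + 2 = 4 π electrons → 4(1), antiaromatic.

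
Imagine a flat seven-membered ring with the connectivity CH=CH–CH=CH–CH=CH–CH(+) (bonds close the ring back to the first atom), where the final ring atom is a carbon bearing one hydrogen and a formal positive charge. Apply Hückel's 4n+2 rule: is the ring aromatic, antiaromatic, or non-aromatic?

All ring atoms are sp² and supply a p orbital to the ring (the double-bond atoms are sp², each contributing one p electron; the carbocation has an empty p orbital); the conjugation is uninterrupted.
Adding the contributions, 3 × 2 = 6 from the double-bond units + 0 from the CH(+) atom = 6.
Since 6 = 4·1 + 2, the ring meets the 4n+2 criterion.
(The species described is the tropylium cation.)

Aromatic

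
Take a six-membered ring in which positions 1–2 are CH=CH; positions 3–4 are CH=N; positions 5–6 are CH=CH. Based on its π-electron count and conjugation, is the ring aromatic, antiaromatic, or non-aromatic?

Check conjugation: every atom in a ring double bond is sp² and brings one electron to the p orbital; the doubly-bonded nitrogens are pyridine-type — their lone pairs lie in the ring plane, leaving one electron in the p orbital — every position has a p orbital, so the cyclic π system is continuous.
Adding the contributions, 3 × 2 = 6 from the 3 double-bond units.
6 = 4(1) + 2, which satisfies Hückel's 4n+2 rule.

Aromatic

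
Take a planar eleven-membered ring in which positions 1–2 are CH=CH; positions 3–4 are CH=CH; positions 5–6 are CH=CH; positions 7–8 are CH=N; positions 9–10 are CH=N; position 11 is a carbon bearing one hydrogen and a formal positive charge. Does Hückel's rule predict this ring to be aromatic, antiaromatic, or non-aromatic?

Aromatic

The p orbitals form a continuous loop: each doubly-bonded ring atom is sp² with one p-orbital electron; the doubly-bonded nitrogens are pyridine-type — their lone pairs lie in the ring plane, leaving one electron in the p orbital; the carbocation has an empty p orbital. The ring is fully conjugated.
Adding the contributions, 5 × 2 = 10 from the double-bond units + 0 from the CH(+) atom = 10.
10 = 4(2) + 2, which satisfies Hückel's 4n+2 rule.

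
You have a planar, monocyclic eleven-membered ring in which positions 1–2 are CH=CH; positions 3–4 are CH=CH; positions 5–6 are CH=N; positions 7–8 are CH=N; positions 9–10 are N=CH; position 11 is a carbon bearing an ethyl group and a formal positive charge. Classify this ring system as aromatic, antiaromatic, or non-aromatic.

Aromatic

All ring atoms are sp² and supply a p orbital to the ring (every atom in a ring double bond is sp² and brings one electron to the p orbital; each =N– nitrogen is pyridine-type (lone pair in the sp² plane, one electron in the p orbital); the carbocation has an empty p orbital); the conjugation is uninterrupted.
Adding the contributions, 5 × 2 = 10 from the double-bond units + 0 from the C(ethyl)(+) atom = 10.
10 = 4(2) + 2, which satisfies Hückel's 4n+2 rule.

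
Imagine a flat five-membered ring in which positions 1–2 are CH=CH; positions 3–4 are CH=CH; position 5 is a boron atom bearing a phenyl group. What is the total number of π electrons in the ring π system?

4

Check conjugation: every atom in a ring double bond is sp² and brings one electron to the p orbital; the boron has an empty p orbital — every position has a p orbital, so the cyclic π system is continuous.
π-electron count: 2 × 2 = 4 from the double-bond units + 0 from the B(phenyl) atom = 4.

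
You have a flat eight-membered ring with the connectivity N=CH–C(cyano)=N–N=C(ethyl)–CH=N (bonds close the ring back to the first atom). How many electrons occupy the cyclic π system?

8

The p orbitals form a continuous loop: the double-bond atoms are sp², each contributing one p electron; the doubly-bonded nitrogens are pyridine-type — their lone pairs lie in the ring plane, leaving one electron in the p orbital. The ring is fully conjugated.
Tallying contributions gives 4 × 2 = 8 from the 4 double-bond units.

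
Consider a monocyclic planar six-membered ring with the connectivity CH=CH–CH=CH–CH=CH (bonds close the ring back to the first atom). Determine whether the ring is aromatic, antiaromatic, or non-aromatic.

Aromatic

The p orbitals form a continuous loop: the double-bond atoms are sp², each contributing one p electron. The ring is fully conjugated.
Counting π electrons: 3 × 2 = 6 from the 3 double-bond units.
Since 6 = 4·1 + 2, the ring meets the 4n+2 criterion.
This is benzene.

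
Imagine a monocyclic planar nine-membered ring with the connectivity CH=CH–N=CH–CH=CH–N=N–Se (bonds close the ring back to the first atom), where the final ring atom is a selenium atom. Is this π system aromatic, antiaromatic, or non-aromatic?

Check conjugation: every atom in a ring double bond is sp² and brings one electron to the p orbital; the doubly-bonded nitrogens are pyridine-type — their lone pairs lie in the ring plane, leaving one electron in the p orbital; the selenium donates one lone pair from its p orbital — every position has a p orbital, so the cyclic π system is continuous.
π-electron count: 4 × 2 = 8 from the double-bond units + 2 from the Se atom = 10.
With 10 π electrons (n = 2), the Hückel 4n+2 condition holds.

Aromatic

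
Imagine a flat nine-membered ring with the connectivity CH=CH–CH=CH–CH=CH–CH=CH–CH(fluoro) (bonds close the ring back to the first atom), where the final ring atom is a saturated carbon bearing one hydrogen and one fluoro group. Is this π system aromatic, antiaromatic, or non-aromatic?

Because that saturated carbon is sp³ and has no p orbital in the ring π system at the CH(fluoro) position, the π system cannot extend all the way around the ring.
Without a continuous loop of overlapping p orbitals the Hückel electron count never comes into play.

Non-aromatic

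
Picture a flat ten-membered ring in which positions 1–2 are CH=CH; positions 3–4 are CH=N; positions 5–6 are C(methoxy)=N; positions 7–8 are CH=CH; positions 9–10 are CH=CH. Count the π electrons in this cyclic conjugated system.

The p orbitals form a continuous loop: the double-bond atoms are sp², each contributing one p electron; the doubly-bonded nitrogens are pyridine-type — their lone pairs lie in the ring plane, leaving one electron in the p orbital. The ring is fully conjugated.
Adding the contributions, 5 × 2 = 10 from the 5 double-bond units.

10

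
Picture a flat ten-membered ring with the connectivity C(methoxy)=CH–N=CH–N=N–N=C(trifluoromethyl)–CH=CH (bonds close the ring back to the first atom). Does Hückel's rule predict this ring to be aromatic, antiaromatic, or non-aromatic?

Check conjugation: the double-bond atoms are sp², each contributing one p electron; each sp² =N– keeps its lone pair in-plane and puts one electron into the π system — every position has a p orbital, so the cyclic π system is continuous.
Tallying contributions gives 5 × 2 = 10 from the 5 double-bond units.
Since 10 = 4·2 + 2, the ring meets the 4n+2 criterion.

Aromatic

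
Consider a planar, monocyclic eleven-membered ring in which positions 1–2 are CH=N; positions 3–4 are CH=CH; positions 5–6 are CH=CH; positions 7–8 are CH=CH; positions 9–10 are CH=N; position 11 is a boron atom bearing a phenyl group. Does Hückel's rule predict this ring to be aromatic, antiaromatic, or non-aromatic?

Every ring atom contributes a p orbital perpendicular to the ring (each doubly-bonded ring atom is sp² with one p-orbital electron; each sp² =N– keeps its lone pair in-plane and puts one electron into the π system; the boron has an empty p orbital), so the π system is cyclic and fully conjugated.
π-electron count: 5 × 2 = 10 from the double-bond units + 0 from the B(phenyl) atom = 10.
With 10 π electrons (n = 2), the Hückel 4n+2 condition holds.

Aromatic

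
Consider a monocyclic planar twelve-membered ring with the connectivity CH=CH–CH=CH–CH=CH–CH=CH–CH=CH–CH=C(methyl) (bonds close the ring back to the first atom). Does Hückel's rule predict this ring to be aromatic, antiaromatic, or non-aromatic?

All ring atoms are sp² and supply a p orbital to the ring (every atom in a ring double bond is sp² and brings one electron to the p orbital); the conjugation is uninterrupted.
Tallying contributions gives 6 × 2 = 12 from the 6 double-bond units.
12 is a 4n count (n = 3), so the planar conjugated ring is antiaromatic.

Antiaromatic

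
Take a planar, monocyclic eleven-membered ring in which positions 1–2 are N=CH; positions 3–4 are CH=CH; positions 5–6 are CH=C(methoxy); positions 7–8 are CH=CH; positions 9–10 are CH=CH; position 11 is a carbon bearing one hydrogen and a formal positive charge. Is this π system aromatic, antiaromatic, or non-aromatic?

The p orbitals form a continuous loop: the double-bond atoms are sp², each contributing one p electron; each =N– nitrogen is pyridine-type (lone pair in the sp² plane, one electron in the p orbital); the carbocation has an empty p orbital. The ring is fully conjugated.
π-electron count: 5 × 2 = 10 from the double-bond units + 0 from the CH(+) atom = 10.
Since 10 = 4·2 + 2, the ring meets the 4n+2 criterion.

Aromatic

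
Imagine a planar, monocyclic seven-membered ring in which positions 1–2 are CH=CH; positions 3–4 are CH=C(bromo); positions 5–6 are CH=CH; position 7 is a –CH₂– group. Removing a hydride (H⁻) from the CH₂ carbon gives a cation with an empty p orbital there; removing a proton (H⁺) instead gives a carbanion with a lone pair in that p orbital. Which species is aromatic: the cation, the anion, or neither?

The cation

In both ions every ring atom is sp² and contributes a p orbital, so both rings are fully conjugated.
Cation: 3 × 2 + 0 = 6 π electrons → 4(1)+2, aromatic.
Anion: 3 × 2 + 2 = 8 π electrons → 4(2), antiaromatic.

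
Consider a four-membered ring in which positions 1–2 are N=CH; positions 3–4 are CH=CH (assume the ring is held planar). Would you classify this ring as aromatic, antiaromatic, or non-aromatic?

Antiaromatic

Every ring atom contributes a p orbital perpendicular to the ring (every atom in a ring double bond is sp² and brings one electron to the p orbital; the doubly-bonded nitrogens are pyridine-type — their lone pairs lie in the ring plane, leaving one electron in the p orbital), so the π system is cyclic and fully conjugated.
Counting π electrons: 2 × 2 = 4 from the 2 double-bond units.
4 is a 4n count (n = 1), so the planar conjugated ring is antiaromatic.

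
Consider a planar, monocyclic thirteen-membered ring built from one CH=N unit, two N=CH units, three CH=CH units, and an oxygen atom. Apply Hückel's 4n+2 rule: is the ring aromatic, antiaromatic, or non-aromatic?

Aromatic

The p orbitals form a continuous loop: every atom in a ring double bond is sp² and brings one electron to the p orbital; the doubly-bonded nitrogens are pyridine-type — their lone pairs lie in the ring plane, leaving one electron in the p orbital; the oxygen donates one lone pair from its p orbital. The ring is fully conjugated.
π-electron count: 6 × 2 = 12 from the double-bond units + 2 from the O atom = 14.
That gives a 4n+2 count (14, n = 3).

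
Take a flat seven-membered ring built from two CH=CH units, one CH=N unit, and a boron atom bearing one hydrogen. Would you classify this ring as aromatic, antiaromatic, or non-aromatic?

Aromatic

Every ring atom contributes a p orbital perpendicular to the ring (each doubly-bonded ring atom is sp² with one p-orbital electron; each sp² =N– keeps its lone pair in-plane and puts one electron into the π system; the boron has an empty p orbital), so the π system is cyclic and fully conjugated.
Adding the contributions, 3 × 2 = 6 from the double-bond units + 0 from the BH atom = 6.
6 = 4(1) + 2, which satisfies Hückel's 4n+2 rule.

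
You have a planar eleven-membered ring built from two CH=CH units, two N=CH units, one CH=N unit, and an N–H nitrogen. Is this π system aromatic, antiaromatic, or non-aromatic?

Check conjugation: each doubly-bonded ring atom is sp² with one p-orbital electron; each sp² =N– keeps its lone pair in-plane and puts one electron into the π system; the pyrrole-type nitrogen donates its lone pair from the p orbital — every position has a p orbital, so the cyclic π system is continuous.
Counting π electrons: 5 × 2 = 10 from the double-bond units + 2 from the NH atom = 12.
With 12 = 4·3 π electrons, Hückel's rule classifies the planar ring as antiaromatic.

Antiaromatic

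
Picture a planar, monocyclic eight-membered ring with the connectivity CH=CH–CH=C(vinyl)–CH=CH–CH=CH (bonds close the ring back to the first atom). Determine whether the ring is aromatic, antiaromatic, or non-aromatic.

Antiaromatic

All ring atoms are sp² and supply a p orbital to the ring (every atom in a ring double bond is sp² and brings one electron to the p orbital); the conjugation is uninterrupted.
Counting π electrons: 4 × 2 = 8 from the 4 double-bond units.
8 = 4(2); a planar, fully conjugated 4n system is antiaromatic.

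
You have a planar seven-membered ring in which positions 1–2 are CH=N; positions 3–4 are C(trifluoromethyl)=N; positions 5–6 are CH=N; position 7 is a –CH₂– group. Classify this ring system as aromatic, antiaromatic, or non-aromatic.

Non-aromatic

The CH2 carbon is saturated: the tetrahedral CH₂ carbon is sp³ and has no p orbital in the ring π system. Conjugation is not continuous around the ring.
Without a continuous loop of overlapping p orbitals the Hückel electron count never comes into play.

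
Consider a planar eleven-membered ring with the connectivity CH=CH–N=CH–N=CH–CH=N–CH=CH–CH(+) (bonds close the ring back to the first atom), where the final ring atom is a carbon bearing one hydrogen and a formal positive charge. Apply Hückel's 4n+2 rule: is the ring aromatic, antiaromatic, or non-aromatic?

Aromatic

The p orbitals form a continuous loop: each doubly-bonded ring atom is sp² with one p-orbital electron; the doubly-bonded nitrogens are pyridine-type — their lone pairs lie in the ring plane, leaving one electron in the p orbital; the carbocation has an empty p orbital. The ring is fully conjugated.
π-electron count: 5 × 2 = 10 from the double-bond units + 0 from the CH(+) atom = 10.
10 = 4(2) + 2, which satisfies Hückel's 4n+2 rule.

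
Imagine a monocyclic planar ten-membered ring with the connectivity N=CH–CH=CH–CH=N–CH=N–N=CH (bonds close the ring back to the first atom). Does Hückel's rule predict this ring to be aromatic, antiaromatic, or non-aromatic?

Aromatic

Every ring atom contributes a p orbital perpendicular to the ring (every atom in a ring double bond is sp² and brings one electron to the p orbital; each =N– nitrogen is pyridine-type (lone pair in the sp² plane, one electron in the p orbital)), so the π system is cyclic and fully conjugated.
π-electron count: 5 × 2 = 10 from the 5 double-bond units.
That gives a 4n+2 count (10, n = 2).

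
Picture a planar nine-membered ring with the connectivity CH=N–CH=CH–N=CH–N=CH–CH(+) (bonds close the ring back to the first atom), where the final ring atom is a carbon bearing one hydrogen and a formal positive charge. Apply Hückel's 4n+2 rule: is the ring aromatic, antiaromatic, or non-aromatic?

All ring atoms are sp² and supply a p orbital to the ring (each doubly-bonded ring atom is sp² with one p-orbital electron; each sp² =N– keeps its lone pair in-plane and puts one electron into the π system; the carbocation has an empty p orbital); the conjugation is uninterrupted.
Counting π electrons: 4 × 2 = 8 from the double-bond units + 0 from the CH(+) atom = 8.
8 is a 4n count (n = 2), so the planar conjugated ring is antiaromatic.

Antiaromatic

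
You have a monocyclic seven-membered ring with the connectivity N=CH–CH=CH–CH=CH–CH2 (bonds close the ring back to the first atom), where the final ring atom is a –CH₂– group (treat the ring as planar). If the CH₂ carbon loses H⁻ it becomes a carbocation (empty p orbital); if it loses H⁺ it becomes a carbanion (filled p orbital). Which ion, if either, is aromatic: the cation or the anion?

The cation

In either ion the ring is fully conjugated: every atom, including the new sp² carbon, supplies a p orbital.
Cation: 3 × 2 + 0 = 6 π electrons → 4(1)+2, aromatic.
Anion: 3 × 2 + 2 = 8 π electrons → 4(2), antiaromatic.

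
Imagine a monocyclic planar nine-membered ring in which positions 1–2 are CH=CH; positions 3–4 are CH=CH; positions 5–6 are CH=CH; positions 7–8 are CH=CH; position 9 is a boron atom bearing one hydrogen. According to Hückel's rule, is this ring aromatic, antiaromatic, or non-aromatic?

Every ring atom contributes a p orbital perpendicular to the ring (each doubly-bonded ring atom is sp² with one p-orbital electron; the boron has an empty p orbital), so the π system is cyclic and fully conjugated.
π-electron count: 4 × 2 = 8 from the double-bond units + 0 from the BH atom = 8.
With 8 = 4·2 π electrons, Hückel's rule classifies the planar ring as antiaromatic.

Antiaromatic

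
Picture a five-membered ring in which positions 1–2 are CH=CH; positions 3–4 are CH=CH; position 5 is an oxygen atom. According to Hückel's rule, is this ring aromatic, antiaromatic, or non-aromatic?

The p orbitals form a continuous loop: the double-bond atoms are sp², each contributing one p electron; the oxygen donates one lone pair from its p orbital. The ring is fully conjugated.
π-electron count: 2 × 2 = 4 from the double-bond units + 2 from the O atom = 6.
6 = 4(1) + 2, which satisfies Hückel's 4n+2 rule.
(This ring is furan.)

Aromatic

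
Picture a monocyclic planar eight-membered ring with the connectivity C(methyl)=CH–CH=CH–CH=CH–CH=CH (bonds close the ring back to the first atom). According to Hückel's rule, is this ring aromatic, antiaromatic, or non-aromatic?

The p orbitals form a continuous loop: the double-bond atoms are sp², each contributing one p electron. The ring is fully conjugated.
Counting π electrons: 4 × 2 = 8 from the 4 double-bond units.
8 = 4(2); a planar, fully conjugated 4n system is antiaromatic.

Antiaromatic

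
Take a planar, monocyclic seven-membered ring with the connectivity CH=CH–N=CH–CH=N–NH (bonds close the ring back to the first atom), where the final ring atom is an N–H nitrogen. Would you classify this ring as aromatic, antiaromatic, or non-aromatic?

Antiaromatic

All ring atoms are sp² and supply a p orbital to the ring (every atom in a ring double bond is sp² and brings one electron to the p orbital; the doubly-bonded nitrogens are pyridine-type — their lone pairs lie in the ring plane, leaving one electron in the p orbital; the pyrrole-type nitrogen donates its lone pair from the p orbital); the conjugation is uninterrupted.
Tallying contributions gives 3 × 2 = 6 from the double-bond units + 2 from the NH atom = 8.
8 = 4(2); a planar, fully conjugated 4n system is antiaromatic.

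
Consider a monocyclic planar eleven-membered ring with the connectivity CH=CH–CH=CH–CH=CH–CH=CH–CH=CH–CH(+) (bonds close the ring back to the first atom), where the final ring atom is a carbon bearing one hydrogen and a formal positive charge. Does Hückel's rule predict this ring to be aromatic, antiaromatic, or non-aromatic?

Aromatic

All ring atoms are sp² and supply a p orbital to the ring (the double-bond atoms are sp², each contributing one p electron; the carbocation has an empty p orbital); the conjugation is uninterrupted.
Adding the contributions, 5 × 2 = 10 from the double-bond units + 0 from the CH(+) atom = 10.
That gives a 4n+2 count (10, n = 2).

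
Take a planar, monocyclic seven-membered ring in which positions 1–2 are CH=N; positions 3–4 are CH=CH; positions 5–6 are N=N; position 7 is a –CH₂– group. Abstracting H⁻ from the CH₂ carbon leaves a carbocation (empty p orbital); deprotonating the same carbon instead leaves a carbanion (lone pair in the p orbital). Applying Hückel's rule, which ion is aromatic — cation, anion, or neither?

In both ions every ring atom is sp² and contributes a p orbital, so both rings are fully conjugated.
Cation: 3 × 2 + 0 = 6 π electrons → 4(1)+2, aromatic.
Anion: 3 × 2 + 2 = 8 π electrons → 4(2), antiaromatic.

The cation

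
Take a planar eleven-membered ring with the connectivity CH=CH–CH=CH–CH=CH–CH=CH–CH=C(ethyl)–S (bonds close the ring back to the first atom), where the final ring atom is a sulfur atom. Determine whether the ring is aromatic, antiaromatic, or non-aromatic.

The p orbitals form a continuous loop: each doubly-bonded ring atom is sp² with one p-orbital electron; the sulfur donates one lone pair from its p orbital. The ring is fully conjugated.
Tallying contributions gives 5 × 2 = 10 from the double-bond units + 2 from the S atom = 12.
12 is a 4n count (n = 3), so the planar conjugated ring is antiaromatic.

Antiaromatic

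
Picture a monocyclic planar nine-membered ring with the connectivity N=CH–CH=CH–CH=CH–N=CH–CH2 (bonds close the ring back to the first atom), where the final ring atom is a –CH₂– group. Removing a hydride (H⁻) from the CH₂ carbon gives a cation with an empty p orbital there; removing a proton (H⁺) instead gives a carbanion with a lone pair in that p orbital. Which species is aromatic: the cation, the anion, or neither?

The anion

In either ion the ring is fully conjugated: every atom, including the new sp² carbon, supplies a p orbital.
Cation: 4 × 2 + 0 = 8 π electrons → 4(2), antiaromatic.
Anion: 4 × 2 + 2 = 10 π electrons → 4(2)+2, aromatic.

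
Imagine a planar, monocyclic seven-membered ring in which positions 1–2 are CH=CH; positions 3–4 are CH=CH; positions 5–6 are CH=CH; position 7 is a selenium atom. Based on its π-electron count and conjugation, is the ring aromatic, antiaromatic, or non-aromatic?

Every ring atom contributes a p orbital perpendicular to the ring (every atom in a ring double bond is sp² and brings one electron to the p orbital; the selenium donates one lone pair from its p orbital), so the π system is cyclic and fully conjugated.
Adding the contributions, 3 × 2 = 6 from the double-bond units + 2 from the Se atom = 8.
With 8 = 4·2 π electrons, Hückel's rule classifies the planar ring as antiaromatic.

Antiaromatic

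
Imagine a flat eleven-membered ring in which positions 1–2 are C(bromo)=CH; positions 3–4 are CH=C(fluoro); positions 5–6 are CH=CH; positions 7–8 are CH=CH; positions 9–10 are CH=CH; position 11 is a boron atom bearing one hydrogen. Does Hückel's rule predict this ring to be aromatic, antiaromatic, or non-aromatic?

Aromatic

Every ring atom contributes a p orbital perpendicular to the ring (the double-bond atoms are sp², each contributing one p electron; the boron has an empty p orbital), so the π system is cyclic and fully conjugated.
Adding the contributions, 5 × 2 = 10 from the double-bond units + 0 from the BH atom = 10.
Since 10 = 4·2 + 2, the ring meets the 4n+2 criterion.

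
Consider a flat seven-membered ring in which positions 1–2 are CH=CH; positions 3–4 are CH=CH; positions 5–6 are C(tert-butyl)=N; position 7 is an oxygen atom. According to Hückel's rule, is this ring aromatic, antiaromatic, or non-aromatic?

Check conjugation: the double-bond atoms are sp², each contributing one p electron; each =N– nitrogen is pyridine-type (lone pair in the sp² plane, one electron in the p orbital); the oxygen donates one lone pair from its p orbital — every position has a p orbital, so the cyclic π system is continuous.
π-electron count: 3 × 2 = 6 from the double-bond units + 2 from the O atom = 8.
8 is a 4n count (n = 2), so the planar conjugated ring is antiaromatic.

Antiaromatic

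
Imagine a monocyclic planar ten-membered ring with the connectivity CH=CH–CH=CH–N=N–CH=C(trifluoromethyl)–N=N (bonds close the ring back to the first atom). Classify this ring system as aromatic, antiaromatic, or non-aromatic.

All ring atoms are sp² and supply a p orbital to the ring (each doubly-bonded ring atom is sp² with one p-orbital electron; each sp² =N– keeps its lone pair in-plane and puts one electron into the π system); the conjugation is uninterrupted.
Adding the contributions, 5 × 2 = 10 from the 5 double-bond units.
10 = 4(2) + 2, which satisfies Hückel's 4n+2 rule.

Aromatic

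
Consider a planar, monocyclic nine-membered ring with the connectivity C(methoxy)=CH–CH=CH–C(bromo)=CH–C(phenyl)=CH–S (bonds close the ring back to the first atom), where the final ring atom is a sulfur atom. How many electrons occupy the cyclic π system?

10

Every ring atom contributes a p orbital perpendicular to the ring (the double-bond atoms are sp², each contributing one p electron; the sulfur donates one lone pair from its p orbital), so the π system is cyclic and fully conjugated.
Counting π electrons: 4 × 2 = 8 from the double-bond units + 2 from the S atom = 10.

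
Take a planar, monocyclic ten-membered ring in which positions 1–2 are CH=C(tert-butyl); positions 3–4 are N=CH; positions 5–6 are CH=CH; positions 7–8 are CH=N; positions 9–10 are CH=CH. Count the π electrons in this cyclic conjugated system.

All ring atoms are sp² and supply a p orbital to the ring (each doubly-bonded ring atom is sp² with one p-orbital electron; each =N– nitrogen is pyridine-type (lone pair in the sp² plane, one electron in the p orbital)); the conjugation is uninterrupted.
π-electron count: 5 × 2 = 10 from the 5 double-bond units.

10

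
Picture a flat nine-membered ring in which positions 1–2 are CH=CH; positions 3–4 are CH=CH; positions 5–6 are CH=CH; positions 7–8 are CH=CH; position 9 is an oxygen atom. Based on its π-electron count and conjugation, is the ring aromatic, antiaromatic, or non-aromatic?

Aromatic

The p orbitals form a continuous loop: each doubly-bonded ring atom is sp² with one p-orbital electron; the oxygen donates one lone pair from its p orbital. The ring is fully conjugated.
Counting π electrons: 4 × 2 = 8 from the double-bond units + 2 from the O atom = 10.
10 = 4(2) + 2, which satisfies Hückel's 4n+2 rule.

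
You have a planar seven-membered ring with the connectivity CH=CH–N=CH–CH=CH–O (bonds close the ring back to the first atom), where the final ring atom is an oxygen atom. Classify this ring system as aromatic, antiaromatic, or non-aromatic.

All ring atoms are sp² and supply a p orbital to the ring (the double-bond atoms are sp², each contributing one p electron; each sp² =N– keeps its lone pair in-plane and puts one electron into the π system; the oxygen donates one lone pair from its p orbital); the conjugation is uninterrupted.
Adding the contributions, 3 × 2 = 6 from the double-bond units + 2 from the O atom = 8.
8 is a 4n count (n = 2), so the planar conjugated ring is antiaromatic.

Antiaromatic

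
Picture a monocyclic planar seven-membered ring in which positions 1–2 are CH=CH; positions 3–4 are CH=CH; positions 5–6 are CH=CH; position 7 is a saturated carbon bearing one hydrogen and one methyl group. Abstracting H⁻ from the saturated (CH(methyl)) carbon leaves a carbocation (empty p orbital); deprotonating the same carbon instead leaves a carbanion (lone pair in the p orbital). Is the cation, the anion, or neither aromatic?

Both ions have a continuous loop of p orbitals — each ring atom is sp².
Cation: 3 × 2 + 0 = 6 π electrons → 4(1)+2, aromatic.
Anion: 3 × 2 + 2 = 8 π electrons → 4(2), antiaromatic.

The cation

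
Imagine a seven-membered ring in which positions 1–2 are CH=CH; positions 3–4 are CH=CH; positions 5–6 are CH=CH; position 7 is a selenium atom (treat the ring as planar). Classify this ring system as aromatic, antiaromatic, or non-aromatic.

Antiaromatic

Check conjugation: the double-bond atoms are sp², each contributing one p electron; the selenium donates one lone pair from its p orbital — every position has a p orbital, so the cyclic π system is continuous.
Adding the contributions, 3 × 2 = 6 from the double-bond units + 2 from the Se atom = 8.
8 is a 4n count (n = 2), so the planar conjugated ring is antiaromatic.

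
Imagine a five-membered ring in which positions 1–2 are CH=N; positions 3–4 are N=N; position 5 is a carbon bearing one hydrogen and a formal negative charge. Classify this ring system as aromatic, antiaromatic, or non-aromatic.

Aromatic

Check conjugation: every atom in a ring double bond is sp² and brings one electron to the p orbital; the doubly-bonded nitrogens are pyridine-type — their lone pairs lie in the ring plane, leaving one electron in the p orbital; the carbanion's lone pair occupies the p orbital — every position has a p orbital, so the cyclic π system is continuous.
π-electron count: 2 × 2 = 4 from the double-bond units + 2 from the CH(-) atom = 6.
6 = 4(1) + 2, which satisfies Hückel's 4n+2 rule.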